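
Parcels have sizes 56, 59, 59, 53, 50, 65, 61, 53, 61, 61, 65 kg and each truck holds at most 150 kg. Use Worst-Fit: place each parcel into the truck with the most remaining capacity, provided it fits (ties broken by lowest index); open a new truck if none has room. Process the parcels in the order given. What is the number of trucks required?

truck 1: place 56 kg, 94 kg left
truck 1: place 59 kg, 35 kg left
truck 2: place 59 kg, 91 kg left
truck 2: place 53 kg, 38 kg left
truck 3: place 50 kg, 100 kg left
truck 3: place 65 kg, 35 kg left
truck 4: place 61 kg, 89 kg left
truck 4: place 53 kg, 36 kg left
truck 5: place 61 kg, 89 kg left
truck 5: place 61 kg, 28 kg left
truck 6: place 65 kg, 85 kg left
Final trucks: [56,59] [59,53] [50,65] [61,53] [61,61] [65].

6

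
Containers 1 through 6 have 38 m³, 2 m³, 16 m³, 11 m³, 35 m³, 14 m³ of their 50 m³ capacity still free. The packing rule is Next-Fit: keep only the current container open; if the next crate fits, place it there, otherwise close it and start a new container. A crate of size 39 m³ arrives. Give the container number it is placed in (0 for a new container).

0

Next-Fit only looks at container 6, which has 14 m³ free.
39 m³ does not fit, so a new container is opened.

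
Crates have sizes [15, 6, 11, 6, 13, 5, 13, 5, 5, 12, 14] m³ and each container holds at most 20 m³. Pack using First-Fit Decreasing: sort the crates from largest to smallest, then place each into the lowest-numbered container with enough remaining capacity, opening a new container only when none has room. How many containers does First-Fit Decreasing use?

Sorted descending: 15, 14, 13, 13, 12, 11, 6, 6, 5, 5, 5.
Put 15 m³ in container 1; 5 m³ remain.
Put 14 m³ in container 2; 6 m³ remain.
Put 13 m³ in container 3; 7 m³ remain.
Put 13 m³ in container 4; 7 m³ remain.
Put 12 m³ in container 5; 8 m³ remain.
Put 11 m³ in container 6; 9 m³ remain.
Put 6 m³ in container 2; 0 m³ remain.
Put 6 m³ in container 3; 1 m³ remain.
Put 5 m³ in container 1; 0 m³ remain.
Put 5 m³ in container 4; 2 m³ remain.
Put 5 m³ in container 5; 3 m³ remain.

6 containers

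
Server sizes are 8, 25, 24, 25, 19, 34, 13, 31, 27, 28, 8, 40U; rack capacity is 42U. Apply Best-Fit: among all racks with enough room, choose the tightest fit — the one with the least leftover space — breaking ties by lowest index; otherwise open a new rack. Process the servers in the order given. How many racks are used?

8U → rack 1 (remaining 34U)
25U → rack 1 (remaining 9U)
24U → rack 2 (remaining 18U)
25U → rack 3 (remaining 17U)
19U → rack 4 (remaining 23U)
34U → rack 5 (remaining 8U)
13U → rack 3 (remaining 4U)
31U → rack 6 (remaining 11U)
27U → rack 7 (remaining 15U)
28U → rack 8 (remaining 14U)
8U → rack 5 (remaining 0U)
40U → rack 9 (remaining 2U)

9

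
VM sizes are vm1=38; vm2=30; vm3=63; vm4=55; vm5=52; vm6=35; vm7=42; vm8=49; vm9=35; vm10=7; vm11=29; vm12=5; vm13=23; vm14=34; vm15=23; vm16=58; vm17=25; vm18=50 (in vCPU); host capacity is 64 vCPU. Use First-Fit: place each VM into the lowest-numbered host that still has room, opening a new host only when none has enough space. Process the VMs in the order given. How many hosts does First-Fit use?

12

vm1 (38 vCPU) → host 1 (remaining 26 vCPU)
vm2 (30 vCPU) → host 2 (remaining 34 vCPU)
vm3 (63 vCPU) → host 3 (remaining 1 vCPU)
vm4 (55 vCPU) → host 4 (remaining 9 vCPU)
vm5 (52 vCPU) → host 5 (remaining 12 vCPU)
vm6 (35 vCPU) → host 6 (remaining 29 vCPU)
vm7 (42 vCPU) → host 7 (remaining 22 vCPU)
vm8 (49 vCPU) → host 8 (remaining 15 vCPU)
vm9 (35 vCPU) → host 9 (remaining 29 vCPU)
vm10 (7 vCPU) → host 1 (remaining 19 vCPU)
vm11 (29 vCPU) → host 2 (remaining 5 vCPU)
vm12 (5 vCPU) → host 1 (remaining 14 vCPU)
vm13 (23 vCPU) → host 6 (remaining 6 vCPU)
vm14 (34 vCPU) → host 10 (remaining 30 vCPU)
vm15 (23 vCPU) → host 9 (remaining 6 vCPU)
vm16 (58 vCPU) → host 11 (remaining 6 vCPU)
vm17 (25 vCPU) → host 10 (remaining 5 vCPU)
vm18 (50 vCPU) → host 12 (remaining 14 vCPU)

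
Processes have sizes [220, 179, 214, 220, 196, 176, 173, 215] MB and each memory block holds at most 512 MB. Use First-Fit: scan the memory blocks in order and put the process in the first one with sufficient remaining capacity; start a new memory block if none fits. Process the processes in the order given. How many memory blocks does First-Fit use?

4

220 MB → memory block 1 (remaining 292 MB)
179 MB → memory block 1 (remaining 113 MB)
214 MB → memory block 2 (remaining 298 MB)
220 MB → memory block 2 (remaining 78 MB)
196 MB → memory block 3 (remaining 316 MB)
176 MB → memory block 3 (remaining 140 MB)
173 MB → memory block 4 (remaining 339 MB)
215 MB → memory block 4 (remaining 124 MB)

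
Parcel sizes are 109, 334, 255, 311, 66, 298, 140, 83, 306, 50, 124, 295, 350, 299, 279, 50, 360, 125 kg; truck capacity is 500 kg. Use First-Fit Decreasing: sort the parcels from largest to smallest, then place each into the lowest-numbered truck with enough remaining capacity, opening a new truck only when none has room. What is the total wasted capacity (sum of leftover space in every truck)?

Sorted descending: 360, 350, 334, 311, 306, 299, 298, 295, 279, 255, 140, 125, 124, 109, 83, 66, 50, 50.
Put 360 kg in truck 1; 140 kg remain.
Put 350 kg in truck 2; 150 kg remain.
Put 334 kg in truck 3; 166 kg remain.
Put 311 kg in truck 4; 189 kg remain.
Put 306 kg in truck 5; 194 kg remain.
Put 299 kg in truck 6; 201 kg remain.
Put 298 kg in truck 7; 202 kg remain.
Put 295 kg in truck 8; 205 kg remain.
Put 279 kg in truck 9; 221 kg remain.
Put 255 kg in truck 10; 245 kg remain.
Put 140 kg in truck 1; 0 kg remain.
Put 125 kg in truck 2; 25 kg remain.
Put 124 kg in truck 3; 42 kg remain.
Put 109 kg in truck 4; 80 kg remain.
Put 83 kg in truck 5; 111 kg remain.
Put 66 kg in truck 4; 14 kg remain.
Put 50 kg in truck 5; 61 kg remain.
Put 50 kg in truck 5; 11 kg remain.
10 trucks × 500 kg = 5000 kg; used 3834 kg; unused 1166 kg.

1166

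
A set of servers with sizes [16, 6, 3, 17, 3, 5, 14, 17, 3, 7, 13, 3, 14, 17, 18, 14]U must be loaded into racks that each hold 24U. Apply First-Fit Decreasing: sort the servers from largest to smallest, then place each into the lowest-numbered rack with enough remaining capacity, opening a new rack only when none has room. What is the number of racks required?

9

Sorted descending: 18, 17, 17, 17, 16, 14, 14, 14, 13, 7, 6, 5, 3, 3, 3, 3.
rack 1: place 18U, 6U left
rack 2: place 17U, 7U left
rack 3: place 17U, 7U left
rack 4: place 17U, 7U left
rack 5: place 16U, 8U left
rack 6: place 14U, 10U left
rack 7: place 14U, 10U left
rack 8: place 14U, 10U left
rack 9: place 13U, 11U left
rack 2: place 7U, 0U left
rack 1: place 6U, 0U left
rack 3: place 5U, 2U left
rack 4: place 3U, 4U left
rack 4: place 3U, 1U left
rack 5: place 3U, 5U left
rack 5: place 3U, 2U left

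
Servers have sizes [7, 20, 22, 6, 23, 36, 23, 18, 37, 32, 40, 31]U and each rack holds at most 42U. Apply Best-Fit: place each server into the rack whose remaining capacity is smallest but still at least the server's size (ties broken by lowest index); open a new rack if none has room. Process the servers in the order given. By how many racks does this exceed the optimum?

1

Best-Fit: [7,20,6] [22] [23,18] [36] [23] [37] [32] [40] [31] → 9 racks.
Total size 295U; any packing needs at least ⌈295/42⌉ = 8 racks.
An optimal packing achieves that bound: [40] [37] [36,6] [32,7] [31] [23,18] [23] [22,20] → 8 racks.
Excess: 9 − 8 = 1.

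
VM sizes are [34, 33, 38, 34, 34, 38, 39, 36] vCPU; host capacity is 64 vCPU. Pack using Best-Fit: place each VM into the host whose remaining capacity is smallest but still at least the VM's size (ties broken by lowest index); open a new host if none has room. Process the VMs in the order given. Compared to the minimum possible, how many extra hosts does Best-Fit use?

Best-Fit: [34] [33] [38] [34] [34] [38] [39] [36] → 8 hosts.
8 VMs exceed 32 vCPU (half the capacity), and no two of those can share a host, so at least 8 hosts are needed.
So 8 is already optimal.

0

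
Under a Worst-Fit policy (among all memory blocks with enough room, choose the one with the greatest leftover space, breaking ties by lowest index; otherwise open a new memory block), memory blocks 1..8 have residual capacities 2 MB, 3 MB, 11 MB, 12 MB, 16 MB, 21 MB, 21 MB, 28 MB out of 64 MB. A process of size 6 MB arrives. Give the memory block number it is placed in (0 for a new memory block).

8

Memory blocks with room: memory block 3 (11 MB), memory block 4 (12 MB), memory block 5 (16 MB), memory block 6 (21 MB), memory block 7 (21 MB), memory block 8 (28 MB).
Most room is memory block 8 with 28 MB free.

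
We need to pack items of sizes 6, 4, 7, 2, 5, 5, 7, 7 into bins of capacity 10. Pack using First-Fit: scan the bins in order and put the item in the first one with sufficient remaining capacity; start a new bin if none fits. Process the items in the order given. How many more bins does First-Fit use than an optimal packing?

First-Fit: [6,4] [7,2] [5,5] [7] [7] → 5 bins.
Total size 43; any packing needs at least ⌈43/10⌉ = 5 bins.
So 5 is already optimal.

0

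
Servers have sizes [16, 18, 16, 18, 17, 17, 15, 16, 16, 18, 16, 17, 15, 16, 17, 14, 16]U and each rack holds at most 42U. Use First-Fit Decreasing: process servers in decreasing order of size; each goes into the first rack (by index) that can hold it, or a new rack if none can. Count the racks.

9 racks

Sorted descending: 18, 18, 18, 17, 17, 17, 17, 16, 16, 16, 16, 16, 16, 16, 15, 15, 14.
Put 18U in rack 1; 24U remain.
Put 18U in rack 1; 6U remain.
Put 18U in rack 2; 24U remain.
Put 17U in rack 2; 7U remain.
Put 17U in rack 3; 25U remain.
Put 17U in rack 3; 8U remain.
Put 17U in rack 4; 25U remain.
Put 16U in rack 4; 9U remain.
Put 16U in rack 5; 26U remain.
Put 16U in rack 5; 10U remain.
Put 16U in rack 6; 26U remain.
Put 16U in rack 6; 10U remain.
Put 16U in rack 7; 26U remain.
Put 16U in rack 7; 10U remain.
Put 15U in rack 8; 27U remain.
Put 15U in rack 8; 12U remain.
Put 14U in rack 9; 28U remain.
Final racks: [18,18] [18,17] [17,17] [17,16] [16,16] [16,16] [16,16] [15,15] [14].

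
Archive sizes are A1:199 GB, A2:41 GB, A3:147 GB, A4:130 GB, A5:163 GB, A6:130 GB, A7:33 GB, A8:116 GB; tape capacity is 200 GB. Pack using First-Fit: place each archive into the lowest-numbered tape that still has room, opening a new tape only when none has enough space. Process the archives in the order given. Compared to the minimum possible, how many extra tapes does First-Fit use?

First-Fit: [199] [41,147] [130,33] [163] [130] [116] → 6 tapes.
6 archives exceed 100 GB (half the capacity), and no two of those can share a tape, so at least 6 tapes are needed.
So 6 is already optimal.

0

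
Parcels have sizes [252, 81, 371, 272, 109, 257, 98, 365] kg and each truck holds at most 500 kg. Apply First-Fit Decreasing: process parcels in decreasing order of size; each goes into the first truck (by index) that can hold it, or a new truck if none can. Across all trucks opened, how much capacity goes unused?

695

Sorted descending: 371, 365, 272, 257, 252, 109, 98, 81.
371 kg → truck 1 (remaining 129 kg)
365 kg → truck 2 (remaining 135 kg)
272 kg → truck 3 (remaining 228 kg)
257 kg → truck 4 (remaining 243 kg)
252 kg → truck 5 (remaining 248 kg)
109 kg → truck 1 (remaining 20 kg)
98 kg → truck 2 (remaining 37 kg)
81 kg → truck 3 (remaining 147 kg)
5 trucks × 500 kg = 2500 kg; used 1805 kg; unused 695 kg.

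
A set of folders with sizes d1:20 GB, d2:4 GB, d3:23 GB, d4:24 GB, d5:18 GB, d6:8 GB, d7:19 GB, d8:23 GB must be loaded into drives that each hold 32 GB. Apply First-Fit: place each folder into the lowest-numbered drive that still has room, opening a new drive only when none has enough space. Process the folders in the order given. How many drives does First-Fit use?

6

drive 1: place d1 (20 GB), 12 GB left
drive 1: place d2 (4 GB), 8 GB left
drive 2: place d3 (23 GB), 9 GB left
drive 3: place d4 (24 GB), 8 GB left
drive 4: place d5 (18 GB), 14 GB left
drive 1: place d6 (8 GB), 0 GB left
drive 5: place d7 (19 GB), 13 GB left
drive 6: place d8 (23 GB), 9 GB left
Final drives: [20,4,8] [23] [24] [18] [19] [23].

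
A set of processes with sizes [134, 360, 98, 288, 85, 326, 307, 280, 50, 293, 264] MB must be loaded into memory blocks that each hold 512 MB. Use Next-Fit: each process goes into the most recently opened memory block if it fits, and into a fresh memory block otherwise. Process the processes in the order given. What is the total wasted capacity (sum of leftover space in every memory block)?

134 MB → memory block 1 (remaining 378 MB)
360 MB → memory block 1 (remaining 18 MB)
98 MB → memory block 2 (remaining 414 MB)
288 MB → memory block 2 (remaining 126 MB)
85 MB → memory block 2 (remaining 41 MB)
326 MB → memory block 3 (remaining 186 MB)
307 MB → memory block 4 (remaining 205 MB)
280 MB → memory block 5 (remaining 232 MB)
50 MB → memory block 5 (remaining 182 MB)
293 MB → memory block 6 (remaining 219 MB)
264 MB → memory block 7 (remaining 248 MB)
7 memory blocks × 512 MB = 3584 MB; used 2485 MB; unused 1099 MB.

1099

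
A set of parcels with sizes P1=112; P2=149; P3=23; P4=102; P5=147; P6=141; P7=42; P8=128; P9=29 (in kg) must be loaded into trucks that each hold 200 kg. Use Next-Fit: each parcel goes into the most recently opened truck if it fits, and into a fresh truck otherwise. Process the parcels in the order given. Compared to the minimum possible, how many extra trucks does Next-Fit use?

0

Next-Fit: [112] [149,23] [102] [147] [141,42] [128,29] → 6 trucks.
6 parcels exceed 100 kg (half the capacity), and no two of those can share a truck, so at least 6 trucks are needed.
So 6 is already optimal.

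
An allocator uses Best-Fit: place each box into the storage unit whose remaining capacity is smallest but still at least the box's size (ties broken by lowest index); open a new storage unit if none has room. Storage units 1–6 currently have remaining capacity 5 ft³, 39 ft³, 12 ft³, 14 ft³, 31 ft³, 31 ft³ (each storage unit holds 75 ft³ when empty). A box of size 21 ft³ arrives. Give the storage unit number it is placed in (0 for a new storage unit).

5

Storage units with room: storage unit 2 (39 ft³), storage unit 5 (31 ft³), storage unit 6 (31 ft³).
Tightest fit is storage unit 5 with 31 ft³ free.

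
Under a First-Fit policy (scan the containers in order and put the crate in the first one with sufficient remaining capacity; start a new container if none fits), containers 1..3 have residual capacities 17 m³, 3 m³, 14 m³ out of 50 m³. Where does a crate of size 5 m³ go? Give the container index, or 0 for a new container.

1

Containers with room: container 1 (17 m³), container 3 (14 m³).
The first with room is container 1.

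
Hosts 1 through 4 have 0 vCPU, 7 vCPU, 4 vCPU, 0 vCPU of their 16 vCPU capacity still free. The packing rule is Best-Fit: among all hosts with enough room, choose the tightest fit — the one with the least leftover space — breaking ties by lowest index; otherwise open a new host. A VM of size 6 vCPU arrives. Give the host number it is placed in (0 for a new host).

Hosts with room: host 2 (7 vCPU).
Tightest fit is host 2 with 7 vCPU free.

2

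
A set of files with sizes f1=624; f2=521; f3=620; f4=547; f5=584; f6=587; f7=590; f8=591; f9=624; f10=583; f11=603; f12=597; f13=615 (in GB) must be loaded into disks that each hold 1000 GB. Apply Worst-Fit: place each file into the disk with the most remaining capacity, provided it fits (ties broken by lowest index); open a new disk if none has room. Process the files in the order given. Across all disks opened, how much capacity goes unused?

5314

f1 (624 GB) → disk 1 (remaining 376 GB)
f2 (521 GB) → disk 2 (remaining 479 GB)
f3 (620 GB) → disk 3 (remaining 380 GB)
f4 (547 GB) → disk 4 (remaining 453 GB)
f5 (584 GB) → disk 5 (remaining 416 GB)
f6 (587 GB) → disk 6 (remaining 413 GB)
f7 (590 GB) → disk 7 (remaining 410 GB)
f8 (591 GB) → disk 8 (remaining 409 GB)
f9 (624 GB) → disk 9 (remaining 376 GB)
f10 (583 GB) → disk 10 (remaining 417 GB)
f11 (603 GB) → disk 11 (remaining 397 GB)
f12 (597 GB) → disk 12 (remaining 403 GB)
f13 (615 GB) → disk 13 (remaining 385 GB)
13 disks × 1000 GB = 13000 GB; used 7686 GB; unused 5314 GB.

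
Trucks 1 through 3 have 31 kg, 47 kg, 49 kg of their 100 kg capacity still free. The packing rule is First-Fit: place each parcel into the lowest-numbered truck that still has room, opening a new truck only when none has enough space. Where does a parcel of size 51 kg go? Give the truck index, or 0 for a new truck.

No truck has ≥ 51 kg free, so a new truck is opened.

0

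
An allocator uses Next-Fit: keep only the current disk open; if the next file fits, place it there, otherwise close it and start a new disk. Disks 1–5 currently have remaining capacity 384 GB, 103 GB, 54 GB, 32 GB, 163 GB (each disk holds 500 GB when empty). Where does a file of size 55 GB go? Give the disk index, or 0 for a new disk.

5

Next-Fit only looks at disk 5, which has 163 GB free.
55 GB fits there.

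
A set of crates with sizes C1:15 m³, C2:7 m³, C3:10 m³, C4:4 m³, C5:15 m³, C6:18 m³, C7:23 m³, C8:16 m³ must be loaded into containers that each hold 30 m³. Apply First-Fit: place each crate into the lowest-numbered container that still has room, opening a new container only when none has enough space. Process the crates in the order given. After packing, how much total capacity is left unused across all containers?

container 1: place C1 (15 m³), 15 m³ left
container 1: place C2 (7 m³), 8 m³ left
container 2: place C3 (10 m³), 20 m³ left
container 1: place C4 (4 m³), 4 m³ left
container 2: place C5 (15 m³), 5 m³ left
container 3: place C6 (18 m³), 12 m³ left
container 4: place C7 (23 m³), 7 m³ left
container 5: place C8 (16 m³), 14 m³ left
5 containers × 30 m³ = 150 m³; used 108 m³; unused 42 m³.

42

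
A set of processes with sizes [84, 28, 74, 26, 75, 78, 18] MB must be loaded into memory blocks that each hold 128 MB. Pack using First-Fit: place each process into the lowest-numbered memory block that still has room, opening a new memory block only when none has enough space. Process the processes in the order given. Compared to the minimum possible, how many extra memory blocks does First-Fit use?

First-Fit: [84,28] [74,26,18] [75] [78] → 4 memory blocks.
4 processes exceed 64 MB (half the capacity), and no two of those can share a memory block, so at least 4 memory blocks are needed.
So 4 is already optimal.

0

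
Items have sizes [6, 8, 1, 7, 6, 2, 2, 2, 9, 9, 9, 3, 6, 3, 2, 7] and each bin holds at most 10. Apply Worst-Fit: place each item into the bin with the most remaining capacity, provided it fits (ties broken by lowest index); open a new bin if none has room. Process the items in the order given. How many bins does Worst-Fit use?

6 → bin 1 (remaining 4)
8 → bin 2 (remaining 2)
1 → bin 1 (remaining 3)
7 → bin 3 (remaining 3)
6 → bin 4 (remaining 4)
2 → bin 4 (remaining 2)
2 → bin 1 (remaining 1)
2 → bin 3 (remaining 1)
9 → bin 5 (remaining 1)
9 → bin 6 (remaining 1)
9 → bin 7 (remaining 1)
3 → bin 8 (remaining 7)
6 → bin 8 (remaining 1)
3 → bin 9 (remaining 7)
2 → bin 9 (remaining 5)
7 → bin 10 (remaining 3)
Final bins: [6,1,2] [8] [7,2] [6,2] [9] [9] [9] [3,6] [3,2] [7].

10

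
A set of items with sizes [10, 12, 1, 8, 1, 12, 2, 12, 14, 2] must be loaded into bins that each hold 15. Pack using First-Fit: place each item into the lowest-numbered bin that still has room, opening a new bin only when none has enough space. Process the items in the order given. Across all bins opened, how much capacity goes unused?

16

bin 1: place 10, 5 left
bin 2: place 12, 3 left
bin 1: place 1, 4 left
bin 3: place 8, 7 left
bin 1: place 1, 3 left
bin 4: place 12, 3 left
bin 1: place 2, 1 left
bin 5: place 12, 3 left
bin 6: place 14, 1 left
bin 2: place 2, 1 left
6 bins × 15 = 90; used 74; unused 16.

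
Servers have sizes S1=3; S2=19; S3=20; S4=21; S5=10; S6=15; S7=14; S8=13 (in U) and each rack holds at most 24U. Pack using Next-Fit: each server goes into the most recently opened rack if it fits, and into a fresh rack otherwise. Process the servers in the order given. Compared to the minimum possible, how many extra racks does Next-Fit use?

1

Next-Fit: [3,19] [20] [21] [10] [15] [14] [13] → 7 racks.
6 servers exceed 12U (half the capacity), and no two of those can share a rack, so at least 6 racks are needed.
An optimal packing achieves that bound: [21,3] [20] [19] [15] [14,10] [13] → 6 racks.
Excess: 7 − 6 = 1.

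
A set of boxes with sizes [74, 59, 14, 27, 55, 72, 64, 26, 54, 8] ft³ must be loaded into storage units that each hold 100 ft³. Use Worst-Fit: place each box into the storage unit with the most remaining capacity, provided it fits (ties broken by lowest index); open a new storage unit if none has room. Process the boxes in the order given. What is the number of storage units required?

6

storage unit 1: place 74 ft³, 26 ft³ left
storage unit 2: place 59 ft³, 41 ft³ left
storage unit 2: place 14 ft³, 27 ft³ left
storage unit 2: place 27 ft³, 0 ft³ left
storage unit 3: place 55 ft³, 45 ft³ left
storage unit 4: place 72 ft³, 28 ft³ left
storage unit 5: place 64 ft³, 36 ft³ left
storage unit 3: place 26 ft³, 19 ft³ left
storage unit 6: place 54 ft³, 46 ft³ left
storage unit 6: place 8 ft³, 38 ft³ left
Final storage units: [74] [59,14,27] [55,26] [72] [64] [54,8].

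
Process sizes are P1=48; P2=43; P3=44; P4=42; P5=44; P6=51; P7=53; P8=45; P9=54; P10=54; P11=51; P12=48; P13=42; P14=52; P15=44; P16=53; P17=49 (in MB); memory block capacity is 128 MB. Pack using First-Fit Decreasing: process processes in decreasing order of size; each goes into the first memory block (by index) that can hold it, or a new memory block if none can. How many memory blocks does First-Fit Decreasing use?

8 memory blocks

Sorted descending: 54, 54, 53, 53, 52, 51, 51, 49, 48, 48, 45, 44, 44, 44, 43, 42, 42.
54 MB → memory block 1 (remaining 74 MB)
54 MB → memory block 1 (remaining 20 MB)
53 MB → memory block 2 (remaining 75 MB)
53 MB → memory block 2 (remaining 22 MB)
52 MB → memory block 3 (remaining 76 MB)
51 MB → memory block 3 (remaining 25 MB)
51 MB → memory block 4 (remaining 77 MB)
49 MB → memory block 4 (remaining 28 MB)
48 MB → memory block 5 (remaining 80 MB)
48 MB → memory block 5 (remaining 32 MB)
45 MB → memory block 6 (remaining 83 MB)
44 MB → memory block 6 (remaining 39 MB)
44 MB → memory block 7 (remaining 84 MB)
44 MB → memory block 7 (remaining 40 MB)
43 MB → memory block 8 (remaining 85 MB)
42 MB → memory block 8 (remaining 43 MB)
42 MB → memory block 8 (remaining 1 MB)
Final memory blocks: [54,54] [53,53] [52,51] [51,49] [48,48] [45,44] [44,44] [43,42,42].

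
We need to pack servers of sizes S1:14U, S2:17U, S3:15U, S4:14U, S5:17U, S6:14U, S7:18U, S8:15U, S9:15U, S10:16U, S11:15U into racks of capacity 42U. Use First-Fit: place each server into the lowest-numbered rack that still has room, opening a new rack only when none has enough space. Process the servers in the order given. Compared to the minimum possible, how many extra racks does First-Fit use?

First-Fit: [14,17] [15,14] [17,14] [18,15] [15,16] [15] → 6 racks.
Total size 170U; any packing needs at least ⌈170/42⌉ = 5 racks.
An optimal packing achieves that bound: [18,17] [17,16] [15,15] [15,15] [14,14,14] → 5 racks.
Excess: 6 − 5 = 1.

1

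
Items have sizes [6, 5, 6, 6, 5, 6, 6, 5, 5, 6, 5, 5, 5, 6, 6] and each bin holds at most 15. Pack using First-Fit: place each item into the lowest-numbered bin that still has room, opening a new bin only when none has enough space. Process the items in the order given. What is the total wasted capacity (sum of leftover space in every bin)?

22

Put 6 in bin 1; 9 remain.
Put 5 in bin 1; 4 remain.
Put 6 in bin 2; 9 remain.
Put 6 in bin 2; 3 remain.
Put 5 in bin 3; 10 remain.
Put 6 in bin 3; 4 remain.
Put 6 in bin 4; 9 remain.
Put 5 in bin 4; 4 remain.
Put 5 in bin 5; 10 remain.
Put 6 in bin 5; 4 remain.
Put 5 in bin 6; 10 remain.
Put 5 in bin 6; 5 remain.
Put 5 in bin 6; 0 remain.
Put 6 in bin 7; 9 remain.
Put 6 in bin 7; 3 remain.
7 bins × 15 = 105; used 83; unused 22.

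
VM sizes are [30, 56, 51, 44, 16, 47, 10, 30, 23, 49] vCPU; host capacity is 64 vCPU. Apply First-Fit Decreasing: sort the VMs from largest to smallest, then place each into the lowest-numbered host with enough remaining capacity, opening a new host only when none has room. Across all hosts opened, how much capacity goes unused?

92

Sorted descending: 56, 51, 49, 47, 44, 30, 30, 23, 16, 10.
host 1: place 56 vCPU, 8 vCPU left
host 2: place 51 vCPU, 13 vCPU left
host 3: place 49 vCPU, 15 vCPU left
host 4: place 47 vCPU, 17 vCPU left
host 5: place 44 vCPU, 20 vCPU left
host 6: place 30 vCPU, 34 vCPU left
host 6: place 30 vCPU, 4 vCPU left
host 7: place 23 vCPU, 41 vCPU left
host 4: place 16 vCPU, 1 vCPU left
host 2: place 10 vCPU, 3 vCPU left
7 hosts × 64 vCPU = 448 vCPU; used 356 vCPU; unused 92 vCPU.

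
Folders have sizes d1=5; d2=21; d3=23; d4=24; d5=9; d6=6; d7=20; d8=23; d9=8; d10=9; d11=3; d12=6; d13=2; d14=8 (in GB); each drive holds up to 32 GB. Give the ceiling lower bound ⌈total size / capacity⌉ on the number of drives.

Total size = 5 + 21 + 23 + 24 + 9 + 6 + 20 + 23 + 8 + 9 + 3 + 6 + 2 + 8 = 167 GB.
⌈167 / 32⌉ = 6.

6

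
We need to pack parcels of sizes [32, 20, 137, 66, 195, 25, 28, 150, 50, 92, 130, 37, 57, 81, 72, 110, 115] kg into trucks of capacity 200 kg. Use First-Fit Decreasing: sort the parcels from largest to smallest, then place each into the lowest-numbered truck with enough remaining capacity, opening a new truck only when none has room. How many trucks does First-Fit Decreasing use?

8

Sorted descending: 195, 150, 137, 130, 115, 110, 92, 81, 72, 66, 57, 50, 37, 32, 28, 25, 20.
truck 1: place 195 kg, 5 kg left
truck 2: place 150 kg, 50 kg left
truck 3: place 137 kg, 63 kg left
truck 4: place 130 kg, 70 kg left
truck 5: place 115 kg, 85 kg left
truck 6: place 110 kg, 90 kg left
truck 7: place 92 kg, 108 kg left
truck 5: place 81 kg, 4 kg left
truck 6: place 72 kg, 18 kg left
truck 4: place 66 kg, 4 kg left
truck 3: place 57 kg, 6 kg left
truck 2: place 50 kg, 0 kg left
truck 7: place 37 kg, 71 kg left
truck 7: place 32 kg, 39 kg left
truck 7: place 28 kg, 11 kg left
truck 8: place 25 kg, 175 kg left
truck 8: place 20 kg, 155 kg left
Final trucks: [195] [150,50] [137,57] [130,66] [115,81] [110,72] [92,37,32,28] [25,20].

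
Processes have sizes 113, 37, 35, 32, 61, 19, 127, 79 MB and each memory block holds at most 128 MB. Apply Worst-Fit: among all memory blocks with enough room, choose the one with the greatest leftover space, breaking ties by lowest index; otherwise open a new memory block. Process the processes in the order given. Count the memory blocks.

5

memory block 1: place 113 MB, 15 MB left
memory block 2: place 37 MB, 91 MB left
memory block 2: place 35 MB, 56 MB left
memory block 2: place 32 MB, 24 MB left
memory block 3: place 61 MB, 67 MB left
memory block 3: place 19 MB, 48 MB left
memory block 4: place 127 MB, 1 MB left
memory block 5: place 79 MB, 49 MB left
Final memory blocks: [113] [37,35,32] [61,19] [127] [79].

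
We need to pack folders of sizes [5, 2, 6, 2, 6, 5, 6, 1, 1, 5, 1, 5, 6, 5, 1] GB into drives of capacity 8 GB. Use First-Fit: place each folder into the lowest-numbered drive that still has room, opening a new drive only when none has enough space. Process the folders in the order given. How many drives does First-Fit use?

9

Put 5 GB in drive 1; 3 GB remain.
Put 2 GB in drive 1; 1 GB remain.
Put 6 GB in drive 2; 2 GB remain.
Put 2 GB in drive 2; 0 GB remain.
Put 6 GB in drive 3; 2 GB remain.
Put 5 GB in drive 4; 3 GB remain.
Put 6 GB in drive 5; 2 GB remain.
Put 1 GB in drive 1; 0 GB remain.
Put 1 GB in drive 3; 1 GB remain.
Put 5 GB in drive 6; 3 GB remain.
Put 1 GB in drive 3; 0 GB remain.
Put 5 GB in drive 7; 3 GB remain.
Put 6 GB in drive 8; 2 GB remain.
Put 5 GB in drive 9; 3 GB remain.
Put 1 GB in drive 4; 2 GB remain.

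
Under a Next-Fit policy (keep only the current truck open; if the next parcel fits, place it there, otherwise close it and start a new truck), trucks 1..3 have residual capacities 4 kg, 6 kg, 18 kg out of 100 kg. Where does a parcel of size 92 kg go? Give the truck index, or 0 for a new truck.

Next-Fit only looks at truck 3, which has 18 kg free.
92 kg does not fit, so a new truck is opened.

0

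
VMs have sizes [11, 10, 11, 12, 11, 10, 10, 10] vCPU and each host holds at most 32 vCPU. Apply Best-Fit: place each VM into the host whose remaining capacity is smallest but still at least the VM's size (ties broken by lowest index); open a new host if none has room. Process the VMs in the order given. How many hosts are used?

3 hosts

11 vCPU → host 1 (remaining 21 vCPU)
10 vCPU → host 1 (remaining 11 vCPU)
11 vCPU → host 1 (remaining 0 vCPU)
12 vCPU → host 2 (remaining 20 vCPU)
11 vCPU → host 2 (remaining 9 vCPU)
10 vCPU → host 3 (remaining 22 vCPU)
10 vCPU → host 3 (remaining 12 vCPU)
10 vCPU → host 3 (remaining 2 vCPU)
Final hosts: [11,10,11] [12,11] [10,10,10].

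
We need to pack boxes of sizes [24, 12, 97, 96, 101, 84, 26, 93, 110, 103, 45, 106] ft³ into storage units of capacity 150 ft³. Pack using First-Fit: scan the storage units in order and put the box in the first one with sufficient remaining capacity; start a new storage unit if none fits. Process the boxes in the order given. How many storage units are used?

Put 24 ft³ in storage unit 1; 126 ft³ remain.
Put 12 ft³ in storage unit 1; 114 ft³ remain.
Put 97 ft³ in storage unit 1; 17 ft³ remain.
Put 96 ft³ in storage unit 2; 54 ft³ remain.
Put 101 ft³ in storage unit 3; 49 ft³ remain.
Put 84 ft³ in storage unit 4; 66 ft³ remain.
Put 26 ft³ in storage unit 2; 28 ft³ remain.
Put 93 ft³ in storage unit 5; 57 ft³ remain.
Put 110 ft³ in storage unit 6; 40 ft³ remain.
Put 103 ft³ in storage unit 7; 47 ft³ remain.
Put 45 ft³ in storage unit 3; 4 ft³ remain.
Put 106 ft³ in storage unit 8; 44 ft³ remain.

8 storage units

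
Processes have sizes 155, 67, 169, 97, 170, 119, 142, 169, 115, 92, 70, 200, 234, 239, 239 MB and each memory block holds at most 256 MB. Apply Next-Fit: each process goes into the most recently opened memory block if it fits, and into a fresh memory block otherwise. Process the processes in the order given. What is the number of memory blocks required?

13

155 MB → memory block 1 (remaining 101 MB)
67 MB → memory block 1 (remaining 34 MB)
169 MB → memory block 2 (remaining 87 MB)
97 MB → memory block 3 (remaining 159 MB)
170 MB → memory block 4 (remaining 86 MB)
119 MB → memory block 5 (remaining 137 MB)
142 MB → memory block 6 (remaining 114 MB)
169 MB → memory block 7 (remaining 87 MB)
115 MB → memory block 8 (remaining 141 MB)
92 MB → memory block 8 (remaining 49 MB)
70 MB → memory block 9 (remaining 186 MB)
200 MB → memory block 10 (remaining 56 MB)
234 MB → memory block 11 (remaining 22 MB)
239 MB → memory block 12 (remaining 17 MB)
239 MB → memory block 13 (remaining 17 MB)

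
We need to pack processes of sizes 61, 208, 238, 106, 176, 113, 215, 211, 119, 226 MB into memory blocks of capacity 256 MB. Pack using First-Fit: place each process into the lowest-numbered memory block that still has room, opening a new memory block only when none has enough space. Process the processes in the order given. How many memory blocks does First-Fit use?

memory block 1: place 61 MB, 195 MB left
memory block 2: place 208 MB, 48 MB left
memory block 3: place 238 MB, 18 MB left
memory block 1: place 106 MB, 89 MB left
memory block 4: place 176 MB, 80 MB left
memory block 5: place 113 MB, 143 MB left
memory block 6: place 215 MB, 41 MB left
memory block 7: place 211 MB, 45 MB left
memory block 5: place 119 MB, 24 MB left
memory block 8: place 226 MB, 30 MB left

8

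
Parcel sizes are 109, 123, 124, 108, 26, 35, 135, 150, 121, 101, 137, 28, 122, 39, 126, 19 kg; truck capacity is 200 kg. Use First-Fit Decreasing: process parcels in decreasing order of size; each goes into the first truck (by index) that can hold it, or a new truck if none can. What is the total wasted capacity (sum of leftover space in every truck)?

697

Sorted descending: 150, 137, 135, 126, 124, 123, 122, 121, 109, 108, 101, 39, 35, 28, 26, 19.
truck 1: place 150 kg, 50 kg left
truck 2: place 137 kg, 63 kg left
truck 3: place 135 kg, 65 kg left
truck 4: place 126 kg, 74 kg left
truck 5: place 124 kg, 76 kg left
truck 6: place 123 kg, 77 kg left
truck 7: place 122 kg, 78 kg left
truck 8: place 121 kg, 79 kg left
truck 9: place 109 kg, 91 kg left
truck 10: place 108 kg, 92 kg left
truck 11: place 101 kg, 99 kg left
truck 1: place 39 kg, 11 kg left
truck 2: place 35 kg, 28 kg left
truck 2: place 28 kg, 0 kg left
truck 3: place 26 kg, 39 kg left
truck 3: place 19 kg, 20 kg left
11 trucks × 200 kg = 2200 kg; used 1503 kg; unused 697 kg.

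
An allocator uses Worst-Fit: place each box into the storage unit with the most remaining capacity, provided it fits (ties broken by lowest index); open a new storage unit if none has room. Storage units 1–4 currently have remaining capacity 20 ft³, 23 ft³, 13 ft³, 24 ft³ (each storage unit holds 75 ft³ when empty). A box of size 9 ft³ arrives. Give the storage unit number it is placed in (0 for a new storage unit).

Storage units with room: storage unit 1 (20 ft³), storage unit 2 (23 ft³), storage unit 3 (13 ft³), storage unit 4 (24 ft³).
Most room is storage unit 4 with 24 ft³ free.

4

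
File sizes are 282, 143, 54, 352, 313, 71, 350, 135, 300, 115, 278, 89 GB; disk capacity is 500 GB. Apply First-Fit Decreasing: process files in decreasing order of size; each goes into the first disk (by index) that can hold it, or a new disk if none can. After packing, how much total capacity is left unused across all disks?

Sorted descending: 352, 350, 313, 300, 282, 278, 143, 135, 115, 89, 71, 54.
disk 1: place 352 GB, 148 GB left
disk 2: place 350 GB, 150 GB left
disk 3: place 313 GB, 187 GB left
disk 4: place 300 GB, 200 GB left
disk 5: place 282 GB, 218 GB left
disk 6: place 278 GB, 222 GB left
disk 1: place 143 GB, 5 GB left
disk 2: place 135 GB, 15 GB left
disk 3: place 115 GB, 72 GB left
disk 4: place 89 GB, 111 GB left
disk 3: place 71 GB, 1 GB left
disk 4: place 54 GB, 57 GB left
6 disks × 500 GB = 3000 GB; used 2482 GB; unused 518 GB.

518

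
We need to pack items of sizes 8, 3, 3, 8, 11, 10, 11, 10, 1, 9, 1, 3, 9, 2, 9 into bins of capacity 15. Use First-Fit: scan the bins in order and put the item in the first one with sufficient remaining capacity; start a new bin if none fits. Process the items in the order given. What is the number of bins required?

9 bins

bin 1: place 8, 7 left
bin 1: place 3, 4 left
bin 1: place 3, 1 left
bin 2: place 8, 7 left
bin 3: place 11, 4 left
bin 4: place 10, 5 left
bin 5: place 11, 4 left
bin 6: place 10, 5 left
bin 1: place 1, 0 left
bin 7: place 9, 6 left
bin 2: place 1, 6 left
bin 2: place 3, 3 left
bin 8: place 9, 6 left
bin 2: place 2, 1 left
bin 9: place 9, 6 left
Final bins: [8,3,3,1] [8,1,3,2] [11] [10] [11] [10] [9] [9] [9].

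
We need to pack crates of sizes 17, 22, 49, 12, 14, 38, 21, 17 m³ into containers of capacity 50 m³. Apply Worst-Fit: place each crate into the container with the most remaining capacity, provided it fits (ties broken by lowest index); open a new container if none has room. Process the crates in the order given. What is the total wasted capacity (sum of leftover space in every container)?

Put 17 m³ in container 1; 33 m³ remain.
Put 22 m³ in container 1; 11 m³ remain.
Put 49 m³ in container 2; 1 m³ remain.
Put 12 m³ in container 3; 38 m³ remain.
Put 14 m³ in container 3; 24 m³ remain.
Put 38 m³ in container 4; 12 m³ remain.
Put 21 m³ in container 3; 3 m³ remain.
Put 17 m³ in container 5; 33 m³ remain.
5 containers × 50 m³ = 250 m³; used 190 m³; unused 60 m³.

60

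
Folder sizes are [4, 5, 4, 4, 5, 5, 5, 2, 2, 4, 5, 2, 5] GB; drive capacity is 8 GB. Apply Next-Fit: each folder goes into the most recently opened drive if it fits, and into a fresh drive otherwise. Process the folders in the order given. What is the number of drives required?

9 drives

drive 1: place 4 GB, 4 GB left
drive 2: place 5 GB, 3 GB left
drive 3: place 4 GB, 4 GB left
drive 3: place 4 GB, 0 GB left
drive 4: place 5 GB, 3 GB left
drive 5: place 5 GB, 3 GB left
drive 6: place 5 GB, 3 GB left
drive 6: place 2 GB, 1 GB left
drive 7: place 2 GB, 6 GB left
drive 7: place 4 GB, 2 GB left
drive 8: place 5 GB, 3 GB left
drive 8: place 2 GB, 1 GB left
drive 9: place 5 GB, 3 GB left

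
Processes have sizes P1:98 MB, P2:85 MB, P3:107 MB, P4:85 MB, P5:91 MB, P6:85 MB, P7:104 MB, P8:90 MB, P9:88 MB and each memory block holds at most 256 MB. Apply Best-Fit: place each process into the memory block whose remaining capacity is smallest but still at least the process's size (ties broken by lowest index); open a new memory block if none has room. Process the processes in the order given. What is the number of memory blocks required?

memory block 1: place P1 (98 MB), 158 MB left
memory block 1: place P2 (85 MB), 73 MB left
memory block 2: place P3 (107 MB), 149 MB left
memory block 2: place P4 (85 MB), 64 MB left
memory block 3: place P5 (91 MB), 165 MB left
memory block 3: place P6 (85 MB), 80 MB left
memory block 4: place P7 (104 MB), 152 MB left
memory block 4: place P8 (90 MB), 62 MB left
memory block 5: place P9 (88 MB), 168 MB left

5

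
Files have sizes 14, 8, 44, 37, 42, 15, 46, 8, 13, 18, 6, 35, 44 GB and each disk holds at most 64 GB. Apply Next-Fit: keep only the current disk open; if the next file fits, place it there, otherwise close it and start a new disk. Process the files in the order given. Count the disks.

Put 14 GB in disk 1; 50 GB remain.
Put 8 GB in disk 1; 42 GB remain.
Put 44 GB in disk 2; 20 GB remain.
Put 37 GB in disk 3; 27 GB remain.
Put 42 GB in disk 4; 22 GB remain.
Put 15 GB in disk 4; 7 GB remain.
Put 46 GB in disk 5; 18 GB remain.
Put 8 GB in disk 5; 10 GB remain.
Put 13 GB in disk 6; 51 GB remain.
Put 18 GB in disk 6; 33 GB remain.
Put 6 GB in disk 6; 27 GB remain.
Put 35 GB in disk 7; 29 GB remain.
Put 44 GB in disk 8; 20 GB remain.

8 disks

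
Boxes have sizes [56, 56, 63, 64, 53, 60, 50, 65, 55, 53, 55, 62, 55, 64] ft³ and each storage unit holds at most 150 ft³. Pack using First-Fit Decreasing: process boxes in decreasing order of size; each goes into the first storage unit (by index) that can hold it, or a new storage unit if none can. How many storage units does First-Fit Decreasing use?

7

Sorted descending: 65, 64, 64, 63, 62, 60, 56, 56, 55, 55, 55, 53, 53, 50.
storage unit 1: place 65 ft³, 85 ft³ left
storage unit 1: place 64 ft³, 21 ft³ left
storage unit 2: place 64 ft³, 86 ft³ left
storage unit 2: place 63 ft³, 23 ft³ left
storage unit 3: place 62 ft³, 88 ft³ left
storage unit 3: place 60 ft³, 28 ft³ left
storage unit 4: place 56 ft³, 94 ft³ left
storage unit 4: place 56 ft³, 38 ft³ left
storage unit 5: place 55 ft³, 95 ft³ left
storage unit 5: place 55 ft³, 40 ft³ left
storage unit 6: place 55 ft³, 95 ft³ left
storage unit 6: place 53 ft³, 42 ft³ left
storage unit 7: place 53 ft³, 97 ft³ left
storage unit 7: place 50 ft³, 47 ft³ left
Final storage units: [65,64] [64,63] [62,60] [56,56] [55,55] [55,53] [53,50].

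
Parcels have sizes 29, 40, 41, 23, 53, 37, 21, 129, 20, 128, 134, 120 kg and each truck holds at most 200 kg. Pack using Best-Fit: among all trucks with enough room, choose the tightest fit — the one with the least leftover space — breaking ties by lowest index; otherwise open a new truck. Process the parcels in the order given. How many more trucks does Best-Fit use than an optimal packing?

Best-Fit: [29,40,41,23,53] [37,21,129] [20,128] [134] [120] → 5 trucks.
Total size 775 kg; any packing needs at least ⌈775/200⌉ = 4 trucks.
An optimal packing achieves that bound: [134,53] [129,41,29] [128,40,23] [120,37,21,20] → 4 trucks.
Excess: 5 − 4 = 1.

1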